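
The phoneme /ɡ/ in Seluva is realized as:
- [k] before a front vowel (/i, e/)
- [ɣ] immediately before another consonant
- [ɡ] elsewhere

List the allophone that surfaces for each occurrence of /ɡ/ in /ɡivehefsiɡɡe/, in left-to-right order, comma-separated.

[k], [ɣ], [k]

Occurrence 1 (position 1): before a front vowel (/i, e/) → [k].
Occurrence 2 (position 10): immediately before another consonant → [ɣ].
Occurrence 3 (position 11): before a front vowel (/i, e/) → [k].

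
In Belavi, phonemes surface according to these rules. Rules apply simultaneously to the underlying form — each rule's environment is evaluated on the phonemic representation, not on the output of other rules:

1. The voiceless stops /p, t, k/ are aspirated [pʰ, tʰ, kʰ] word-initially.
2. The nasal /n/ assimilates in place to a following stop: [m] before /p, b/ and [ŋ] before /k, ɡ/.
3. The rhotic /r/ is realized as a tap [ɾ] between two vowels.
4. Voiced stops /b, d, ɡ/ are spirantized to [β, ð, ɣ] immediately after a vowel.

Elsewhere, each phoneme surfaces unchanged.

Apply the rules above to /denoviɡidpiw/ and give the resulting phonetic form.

/d/ — word-initial; rule 4 does not apply here → [d].
/e/ — not in any rule's target class → [e].
/n/ (between /e/ and /o/) fails the environment for rule 2, so it stays [n].
/o/ (between /n/ and /v/) is unaffected → [o].
/v/ (between /o/ and /i/): no rule targets it → [v].
/i/ — not in any rule's target class → [i].
Rule 4 applies to /ɡ/ (between /i/ and /i/: immediately after a vowel) → [ɣ].
/i/ stays [i].
/d/ (between /i/ and /p/): immediately after a vowel, so rule 4 applies → [ð].
/p/ (between /d/ and /i/): rule 1 targets it, but not word-initially → unchanged [p].
/i/ (between /p/ and /w/) is unaffected → [i].
/w/ stays [w].

[denoviɣiðpiw]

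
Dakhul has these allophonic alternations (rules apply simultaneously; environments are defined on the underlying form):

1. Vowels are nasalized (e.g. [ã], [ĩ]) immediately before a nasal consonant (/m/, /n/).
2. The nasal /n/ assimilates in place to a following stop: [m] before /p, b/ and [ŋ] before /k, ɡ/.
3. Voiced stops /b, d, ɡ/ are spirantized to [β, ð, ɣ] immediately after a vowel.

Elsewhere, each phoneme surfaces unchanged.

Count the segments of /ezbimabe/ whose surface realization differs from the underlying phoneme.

2

Segments that undergo a rule: /i/ → [ĩ] (rule 1); /b/ → [β] (rule 3).
All other segments surface unchanged.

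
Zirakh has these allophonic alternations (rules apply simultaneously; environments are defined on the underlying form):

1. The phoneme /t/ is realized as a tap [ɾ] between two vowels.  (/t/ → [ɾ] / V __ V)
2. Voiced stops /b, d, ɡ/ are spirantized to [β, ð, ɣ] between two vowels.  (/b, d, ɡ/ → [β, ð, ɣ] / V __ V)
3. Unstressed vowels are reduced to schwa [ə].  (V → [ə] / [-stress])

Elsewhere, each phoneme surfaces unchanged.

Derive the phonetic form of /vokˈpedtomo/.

/v/ (word-initial): no rule targets it → [v].
/o/ (between /v/ and /k/): in an unstressed syllable, so rule 3 applies → [ə].
/k/ (between /o/ and /p/) is unaffected → [k].
/p/ — not in any rule's target class → [p].
/e/ (between /p/ and /d/): rule 3 targets it, but not in an unstressed syllable → unchanged [e].
/d/ (between /e/ and /t/) is in the target of rule 2 but the environment (between two vowels) is not met → [d].
/t/ (between /d/ and /o/) is in the target of rule 1 but the environment (between two vowels) is not met → [t].
Rule 3 applies to /o/ (between /t/ and /m/: in an unstressed syllable) → [ə].
/m/ — not in any rule's target class → [m].
/o/ (word-final) occurs in an unstressed syllable → [ə] by rule 3.

[vəkˈpedtəmə]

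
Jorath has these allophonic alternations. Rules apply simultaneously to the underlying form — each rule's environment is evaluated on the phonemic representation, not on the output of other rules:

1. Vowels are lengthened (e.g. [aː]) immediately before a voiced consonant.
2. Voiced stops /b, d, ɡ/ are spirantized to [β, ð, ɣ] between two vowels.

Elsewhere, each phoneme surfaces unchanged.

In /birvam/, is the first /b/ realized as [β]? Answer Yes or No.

/b/ (word-initial) is in the target of rule 2 but the environment (between two vowels) is not met → [b].
The actual realization is [b], not [β].

No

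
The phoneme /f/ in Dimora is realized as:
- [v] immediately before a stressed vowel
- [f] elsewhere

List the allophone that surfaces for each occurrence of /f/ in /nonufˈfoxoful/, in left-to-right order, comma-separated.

[f], [v], [f]

Occurrence 1 (position 5): no conditioning environment matches → elsewhere allophone [f].
Occurrence 2 (position 6): immediately before a stressed vowel → [v].
Occurrence 3 (position 10): no conditioning environment matches → elsewhere allophone [f].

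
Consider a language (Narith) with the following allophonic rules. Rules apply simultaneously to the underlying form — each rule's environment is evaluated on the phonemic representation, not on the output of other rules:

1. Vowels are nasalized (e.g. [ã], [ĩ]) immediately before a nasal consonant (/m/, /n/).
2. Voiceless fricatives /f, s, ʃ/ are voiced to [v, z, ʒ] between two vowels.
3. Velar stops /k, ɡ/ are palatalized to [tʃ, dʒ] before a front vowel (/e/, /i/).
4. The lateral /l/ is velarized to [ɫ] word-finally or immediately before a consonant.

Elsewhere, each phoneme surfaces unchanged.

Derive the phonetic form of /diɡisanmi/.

[didʒizãnmi]

/d/ — not in any rule's target class → [d].
/i/ (between /d/ and /ɡ/) fails the environment for rule 1, so it stays [i].
/ɡ/ — between /i/ and /i/, before a front vowel — surfaces as [dʒ] (rule 3).
/i/ (between /ɡ/ and /s/) is in the target of rule 1 but the environment (before a nasal consonant) is not met → [i].
Rule 2 applies to /s/ (between /i/ and /a/: between two vowels) → [z].
/a/ — between /s/ and /n/, before a nasal consonant — surfaces as [ã] (rule 1).
/n/ stays [n].
/m/ (between /n/ and /i/): no rule targets it → [m].
/i/ (word-final): rule 1 targets it, but not before a nasal consonant → unchanged [i].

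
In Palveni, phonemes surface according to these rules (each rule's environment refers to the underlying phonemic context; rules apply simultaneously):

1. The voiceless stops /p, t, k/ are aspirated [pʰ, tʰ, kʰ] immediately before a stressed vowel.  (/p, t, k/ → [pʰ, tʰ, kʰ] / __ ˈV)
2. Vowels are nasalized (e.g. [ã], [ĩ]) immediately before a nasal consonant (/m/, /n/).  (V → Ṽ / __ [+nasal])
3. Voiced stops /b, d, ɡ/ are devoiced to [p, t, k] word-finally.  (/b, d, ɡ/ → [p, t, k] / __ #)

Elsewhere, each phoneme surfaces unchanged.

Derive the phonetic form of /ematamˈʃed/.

/e/ — word-initial, before a nasal consonant — surfaces as [ẽ] (rule 2).
/m/ — not in any rule's target class → [m].
/a/ (between /m/ and /t/) is in the target of rule 2 but the environment (before a nasal consonant) is not met → [a].
/t/ (between /a/ and /a/): rule 1 targets it, but not immediately before a stressed vowel → unchanged [t].
/a/ (between /t/ and /m/) occurs before a nasal consonant → [ã] by rule 2.
/m/ — not in any rule's target class → [m].
/ʃ/ (between /m/ and /e/): no rule targets it → [ʃ].
/e/ (between /ʃ/ and /d/) is in the target of rule 2 but the environment (before a nasal consonant) is not met → [e].
/d/ (word-final) occurs word-finally → [t] by rule 3.

[ẽmatãmˈʃet]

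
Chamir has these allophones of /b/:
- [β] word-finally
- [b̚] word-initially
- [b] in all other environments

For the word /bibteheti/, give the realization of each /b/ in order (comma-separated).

[b̚], [b]

Occurrence 1 (position 1): word-initially → [b̚].
Occurrence 2 (position 3): no conditioning environment matches → elsewhere allophone [b].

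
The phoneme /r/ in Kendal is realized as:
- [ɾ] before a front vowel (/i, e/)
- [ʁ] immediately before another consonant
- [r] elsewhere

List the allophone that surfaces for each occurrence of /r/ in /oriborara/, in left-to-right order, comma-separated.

[ɾ], [r], [r]

Occurrence 1 (position 2): before a front vowel (/i, e/) → [ɾ].
Occurrence 2 (position 6): no conditioning environment matches → elsewhere allophone [r].
Occurrence 3 (position 8): no conditioning environment matches → elsewhere allophone [r].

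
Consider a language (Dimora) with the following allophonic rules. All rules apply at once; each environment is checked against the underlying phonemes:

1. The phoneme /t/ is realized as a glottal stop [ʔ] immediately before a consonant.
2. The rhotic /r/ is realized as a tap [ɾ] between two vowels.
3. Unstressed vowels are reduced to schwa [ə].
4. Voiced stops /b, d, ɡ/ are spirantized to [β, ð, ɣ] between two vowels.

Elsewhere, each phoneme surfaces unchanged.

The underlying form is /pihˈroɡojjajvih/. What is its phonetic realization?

[pəhˈroɣəjjəjvəh]

/p/ (word-initial): no rule targets it → [p].
/i/ (between /p/ and /h/): in an unstressed syllable, so rule 3 applies → [ə].
/h/ stays [h].
/r/ (between /h/ and /o/): rule 2 targets it, but not between two vowels → unchanged [r].
/o/ (between /r/ and /ɡ/): rule 3 targets it, but not in an unstressed syllable → unchanged [o].
/ɡ/ meets the environment for rule 4 (between two vowels) → [ɣ].
Rule 3 applies to /o/ (between /ɡ/ and /j/: in an unstressed syllable) → [ə].
/j/ (between /o/ and /j/): no rule targets it → [j].
/j/ — not in any rule's target class → [j].
/a/ meets the environment for rule 3 (in an unstressed syllable) → [ə].
/j/ stays [j].
/v/ stays [v].
/i/ (between /v/ and /h/): in an unstressed syllable, so rule 3 applies → [ə].
/h/ — not in any rule's target class → [h].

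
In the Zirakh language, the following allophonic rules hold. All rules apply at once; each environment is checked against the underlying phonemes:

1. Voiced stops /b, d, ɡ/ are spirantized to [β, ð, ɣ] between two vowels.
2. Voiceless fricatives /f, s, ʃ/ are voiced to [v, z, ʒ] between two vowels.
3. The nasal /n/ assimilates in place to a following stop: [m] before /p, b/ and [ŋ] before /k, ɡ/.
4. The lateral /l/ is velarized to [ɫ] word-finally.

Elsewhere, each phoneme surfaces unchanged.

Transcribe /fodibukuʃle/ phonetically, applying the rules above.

[foðiβukuʃle]

/f/ — word-initial; rule 2 does not apply here → [f].
/o/ — not in any rule's target class → [o].
/d/ (between /o/ and /i/): between two vowels, so rule 1 applies → [ð].
/i/ — not in any rule's target class → [i].
Rule 1 applies to /b/ (between /i/ and /u/: between two vowels) → [β].
/u/ — not in any rule's target class → [u].
/k/ — not in any rule's target class → [k].
/u/ — not in any rule's target class → [u].
/ʃ/ — between /u/ and /l/; rule 2 does not apply here → [ʃ].
/l/ (between /ʃ/ and /e/) is in the target of rule 4 but the environment (word-finally) is not met → [l].
/e/ stays [e].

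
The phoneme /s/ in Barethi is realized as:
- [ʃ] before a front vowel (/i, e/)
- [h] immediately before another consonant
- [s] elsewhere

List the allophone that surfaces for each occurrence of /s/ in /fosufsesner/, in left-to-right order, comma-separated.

[s], [ʃ], [h]

Occurrence 1 (position 3): no conditioning environment matches → elsewhere allophone [s].
Occurrence 2 (position 6): before a front vowel (/i, e/) → [ʃ].
Occurrence 3 (position 8): immediately before another consonant → [h].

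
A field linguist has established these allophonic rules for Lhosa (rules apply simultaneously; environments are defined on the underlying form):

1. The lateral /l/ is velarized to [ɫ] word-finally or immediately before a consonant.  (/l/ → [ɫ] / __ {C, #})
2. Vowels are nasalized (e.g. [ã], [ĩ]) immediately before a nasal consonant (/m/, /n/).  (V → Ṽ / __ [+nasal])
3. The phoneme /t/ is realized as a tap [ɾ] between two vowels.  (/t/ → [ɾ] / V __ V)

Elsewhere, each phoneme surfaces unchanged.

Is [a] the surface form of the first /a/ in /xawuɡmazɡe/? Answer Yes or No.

Yes

/a/ (between /x/ and /w/) fails the environment for rule 2, so it stays [a].
The actual realization is [a], which matches [a].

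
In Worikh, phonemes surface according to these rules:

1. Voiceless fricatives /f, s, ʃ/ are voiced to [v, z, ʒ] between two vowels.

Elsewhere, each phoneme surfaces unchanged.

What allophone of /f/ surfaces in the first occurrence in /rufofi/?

[v]

/f/ (between /u/ and /o/): between two vowels, so rule 1 applies → [v].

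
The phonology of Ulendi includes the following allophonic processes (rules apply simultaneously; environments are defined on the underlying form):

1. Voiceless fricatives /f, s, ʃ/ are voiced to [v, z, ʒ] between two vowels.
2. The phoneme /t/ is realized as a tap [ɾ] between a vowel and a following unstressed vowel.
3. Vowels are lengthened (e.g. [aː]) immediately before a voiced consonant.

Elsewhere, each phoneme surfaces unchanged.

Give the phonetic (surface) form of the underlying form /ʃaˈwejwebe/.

/ʃ/ (word-initial) is in the target of rule 1 but the environment (between two vowels) is not met → [ʃ].
/a/ (between /ʃ/ and /w/) occurs before a voiced consonant → [aː] by rule 3.
/e/ — between /w/ and /j/, before a voiced consonant — surfaces as [eː] (rule 3).
/e/ — between /w/ and /b/, before a voiced consonant — surfaces as [eː] (rule 3).
/e/ (word-final) is in the target of rule 3 but the environment (before a voiced consonant) is not met → [e].

[ʃaːˈweːjweːbe]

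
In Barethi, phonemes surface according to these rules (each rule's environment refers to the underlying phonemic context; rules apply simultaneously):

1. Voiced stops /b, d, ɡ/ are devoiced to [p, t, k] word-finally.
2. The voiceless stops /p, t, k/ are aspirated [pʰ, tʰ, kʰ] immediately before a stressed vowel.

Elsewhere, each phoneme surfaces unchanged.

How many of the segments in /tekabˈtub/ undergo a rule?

Segments that undergo a rule: /t/ → [tʰ] (rule 2); /b/ → [p] (rule 1).
All other segments surface unchanged.

2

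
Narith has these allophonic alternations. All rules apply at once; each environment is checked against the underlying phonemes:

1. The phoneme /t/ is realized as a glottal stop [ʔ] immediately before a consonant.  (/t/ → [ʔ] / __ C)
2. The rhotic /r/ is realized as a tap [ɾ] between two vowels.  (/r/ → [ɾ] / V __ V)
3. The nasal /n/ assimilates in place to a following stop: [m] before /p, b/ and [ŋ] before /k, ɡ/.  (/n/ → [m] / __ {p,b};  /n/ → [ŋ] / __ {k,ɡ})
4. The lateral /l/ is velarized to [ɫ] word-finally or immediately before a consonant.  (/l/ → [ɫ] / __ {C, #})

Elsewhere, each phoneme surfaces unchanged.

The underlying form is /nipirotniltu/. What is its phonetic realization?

/n/ (word-initial): rule 3 targets it, but not before a labial or velar stop → unchanged [n].
/i/ (between /n/ and /p/) is unaffected → [i].
/p/ stays [p].
/i/ (between /p/ and /r/) is unaffected → [i].
Rule 2 applies to /r/ (between /i/ and /o/: between two vowels) → [ɾ].
/o/ (between /r/ and /t/) is unaffected → [o].
/t/ (between /o/ and /n/): immediately before a consonant, so rule 1 applies → [ʔ].
/n/ (between /t/ and /i/): rule 3 targets it, but not before a labial or velar stop → unchanged [n].
/i/ (between /n/ and /l/): no rule targets it → [i].
Rule 4 applies to /l/ (between /i/ and /t/: word-finally or immediately before a consonant) → [ɫ].
/t/ (between /l/ and /u/): rule 1 targets it, but not immediately before a consonant → unchanged [t].
/u/ stays [u].

[nipiɾoʔniɫtu]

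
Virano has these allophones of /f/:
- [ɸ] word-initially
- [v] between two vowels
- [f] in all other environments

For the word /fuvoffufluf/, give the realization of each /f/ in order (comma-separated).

[ɸ], [f], [f], [f], [f]

Occurrence 1 (position 1): word-initially → [ɸ].
Occurrence 2 (position 5): no conditioning environment matches → elsewhere allophone [f].
Occurrence 3 (position 6): no conditioning environment matches → elsewhere allophone [f].
Occurrence 4 (position 8): no conditioning environment matches → elsewhere allophone [f].
Occurrence 5 (position 11): no conditioning environment matches → elsewhere allophone [f].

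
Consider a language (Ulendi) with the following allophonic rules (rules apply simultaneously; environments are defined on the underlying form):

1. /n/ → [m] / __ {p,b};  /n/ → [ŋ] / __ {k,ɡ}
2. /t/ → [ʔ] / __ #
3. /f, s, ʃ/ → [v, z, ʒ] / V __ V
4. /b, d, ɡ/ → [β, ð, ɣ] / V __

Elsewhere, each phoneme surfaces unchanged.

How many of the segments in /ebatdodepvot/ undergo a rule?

3

Segments that undergo a rule: /b/ → [β] (rule 4); /d/ → [ð] (rule 4); /t/ → [ʔ] (rule 2).
All other segments surface unchanged.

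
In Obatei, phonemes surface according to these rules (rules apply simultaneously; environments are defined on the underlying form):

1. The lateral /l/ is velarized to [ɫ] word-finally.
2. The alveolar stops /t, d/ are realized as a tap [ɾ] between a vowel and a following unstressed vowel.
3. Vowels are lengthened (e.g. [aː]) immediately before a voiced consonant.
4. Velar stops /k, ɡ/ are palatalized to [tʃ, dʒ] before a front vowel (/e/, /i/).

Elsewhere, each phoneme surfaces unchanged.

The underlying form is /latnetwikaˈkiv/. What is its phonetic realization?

/l/ (word-initial): rule 1 targets it, but not word-finally → unchanged [l].
/a/ (between /l/ and /t/) is in the target of rule 3 but the environment (before a voiced consonant) is not met → [a].
/t/ (between /a/ and /n/): rule 2 targets it, but not between a vowel and a following unstressed vowel → unchanged [t].
/e/ (between /n/ and /t/) is in the target of rule 3 but the environment (before a voiced consonant) is not met → [e].
/t/ (between /e/ and /w/) is in the target of rule 2 but the environment (between a vowel and a following unstressed vowel) is not met → [t].
/i/ (between /w/ and /k/) fails the environment for rule 3, so it stays [i].
/k/ (between /i/ and /a/) fails the environment for rule 4, so it stays [k].
/a/ (between /k/ and /k/) is in the target of rule 3 but the environment (before a voiced consonant) is not met → [a].
/k/ — between /a/ and /i/, before a front vowel — surfaces as [tʃ] (rule 4).
/i/ meets the environment for rule 3 (before a voiced consonant) → [iː].

[latnetwikaˈtʃiːv]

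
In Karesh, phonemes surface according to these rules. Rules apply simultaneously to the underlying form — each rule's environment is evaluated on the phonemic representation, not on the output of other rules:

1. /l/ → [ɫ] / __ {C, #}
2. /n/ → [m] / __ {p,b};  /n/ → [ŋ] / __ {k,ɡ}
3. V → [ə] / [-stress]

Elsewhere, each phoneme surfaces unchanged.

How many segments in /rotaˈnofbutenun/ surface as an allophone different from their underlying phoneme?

Segments that undergo a rule: /o/ → [ə] (rule 3); /a/ → [ə] (rule 3); /u/ → [ə] (rule 3); /e/ → [ə] (rule 3); /u/ → [ə] (rule 3).
All other segments surface unchanged.

5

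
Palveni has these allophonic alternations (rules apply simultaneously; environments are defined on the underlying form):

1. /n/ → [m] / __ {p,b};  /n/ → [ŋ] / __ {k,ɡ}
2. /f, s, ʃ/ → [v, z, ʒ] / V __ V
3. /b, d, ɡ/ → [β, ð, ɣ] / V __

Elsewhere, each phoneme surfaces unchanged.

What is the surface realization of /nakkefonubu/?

/n/ — word-initial; rule 1 does not apply here → [n].
/f/ — between /e/ and /o/, between two vowels — surfaces as [v] (rule 2).
/n/ (between /o/ and /u/) fails the environment for rule 1, so it stays [n].
/b/ (between /u/ and /u/) occurs immediately after a vowel → [β] by rule 3.

[nakkevonuβu]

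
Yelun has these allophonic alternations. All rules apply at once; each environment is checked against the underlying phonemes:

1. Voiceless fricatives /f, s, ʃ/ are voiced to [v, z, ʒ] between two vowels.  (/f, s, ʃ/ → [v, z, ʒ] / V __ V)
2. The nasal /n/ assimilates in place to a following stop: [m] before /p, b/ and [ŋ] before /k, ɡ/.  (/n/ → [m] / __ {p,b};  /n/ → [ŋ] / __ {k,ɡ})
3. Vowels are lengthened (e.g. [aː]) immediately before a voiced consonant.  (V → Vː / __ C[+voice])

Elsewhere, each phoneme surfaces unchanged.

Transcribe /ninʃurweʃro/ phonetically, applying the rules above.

/n/ — word-initial; rule 2 does not apply here → [n].
/i/ — between /n/ and /n/, before a voiced consonant — surfaces as [iː] (rule 3).
/n/ (between /i/ and /ʃ/) fails the environment for rule 2, so it stays [n].
/ʃ/ — between /n/ and /u/; rule 1 does not apply here → [ʃ].
/u/ (between /ʃ/ and /r/): before a voiced consonant, so rule 3 applies → [uː].
/r/ (between /u/ and /w/): no rule targets it → [r].
/w/ — not in any rule's target class → [w].
/e/ (between /w/ and /ʃ/) is in the target of rule 3 but the environment (before a voiced consonant) is not met → [e].
/ʃ/ — between /e/ and /r/; rule 1 does not apply here → [ʃ].
/r/ — not in any rule's target class → [r].
/o/ (word-final) fails the environment for rule 3, so it stays [o].

[niːnʃuːrweʃro]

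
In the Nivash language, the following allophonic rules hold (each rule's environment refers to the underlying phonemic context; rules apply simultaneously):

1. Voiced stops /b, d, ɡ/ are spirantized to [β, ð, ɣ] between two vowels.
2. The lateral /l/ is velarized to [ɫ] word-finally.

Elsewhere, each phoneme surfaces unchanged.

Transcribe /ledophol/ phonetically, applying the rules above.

[leðophoɫ]

/l/ — word-initial; rule 2 does not apply here → [l].
/e/ (between /l/ and /d/) is unaffected → [e].
Rule 1 applies to /d/ (between /e/ and /o/: between two vowels) → [ð].
/o/ (between /d/ and /p/): no rule targets it → [o].
/p/ — not in any rule's target class → [p].
/h/ (between /p/ and /o/) is unaffected → [h].
/o/ — not in any rule's target class → [o].
/l/ — word-final, word-finally — surfaces as [ɫ] (rule 2).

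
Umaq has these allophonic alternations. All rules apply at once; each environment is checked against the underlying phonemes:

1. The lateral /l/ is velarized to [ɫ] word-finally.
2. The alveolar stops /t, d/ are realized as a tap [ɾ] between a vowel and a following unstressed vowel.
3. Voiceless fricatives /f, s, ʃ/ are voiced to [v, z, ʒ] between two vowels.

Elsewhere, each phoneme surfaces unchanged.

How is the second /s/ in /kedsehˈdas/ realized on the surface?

/s/ (word-final) is in the target of rule 3 but the environment (between two vowels) is not met → [s].

[s]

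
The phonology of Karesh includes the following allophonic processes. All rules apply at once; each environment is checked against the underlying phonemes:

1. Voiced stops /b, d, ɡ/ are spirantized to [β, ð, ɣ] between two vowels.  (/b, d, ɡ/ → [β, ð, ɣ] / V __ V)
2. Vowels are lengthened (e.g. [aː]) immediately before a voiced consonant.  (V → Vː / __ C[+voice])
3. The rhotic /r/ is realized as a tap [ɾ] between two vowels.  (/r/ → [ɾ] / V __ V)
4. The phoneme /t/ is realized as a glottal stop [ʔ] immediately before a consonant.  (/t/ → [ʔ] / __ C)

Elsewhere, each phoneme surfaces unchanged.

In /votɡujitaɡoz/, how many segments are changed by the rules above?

Segments that undergo a rule: /t/ → [ʔ] (rule 4); /u/ → [uː] (rule 2); /a/ → [aː] (rule 2); /ɡ/ → [ɣ] (rule 1); /o/ → [oː] (rule 2).
All other segments surface unchanged.

5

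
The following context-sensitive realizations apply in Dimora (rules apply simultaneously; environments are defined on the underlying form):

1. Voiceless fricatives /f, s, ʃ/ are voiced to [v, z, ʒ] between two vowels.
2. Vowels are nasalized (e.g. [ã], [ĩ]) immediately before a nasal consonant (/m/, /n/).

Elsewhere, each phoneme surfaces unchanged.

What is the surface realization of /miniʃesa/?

[mĩniʒeza]

/m/ (word-initial): no rule targets it → [m].
/i/ — between /m/ and /n/, before a nasal consonant — surfaces as [ĩ] (rule 2).
/n/ (between /i/ and /i/) is unaffected → [n].
/i/ (between /n/ and /ʃ/): rule 2 targets it, but not before a nasal consonant → unchanged [i].
Rule 1 applies to /ʃ/ (between /i/ and /e/: between two vowels) → [ʒ].
/e/ (between /ʃ/ and /s/): rule 2 targets it, but not before a nasal consonant → unchanged [e].
/s/ — between /e/ and /a/, between two vowels — surfaces as [z] (rule 1).
/a/ (word-final): rule 2 targets it, but not before a nasal consonant → unchanged [a].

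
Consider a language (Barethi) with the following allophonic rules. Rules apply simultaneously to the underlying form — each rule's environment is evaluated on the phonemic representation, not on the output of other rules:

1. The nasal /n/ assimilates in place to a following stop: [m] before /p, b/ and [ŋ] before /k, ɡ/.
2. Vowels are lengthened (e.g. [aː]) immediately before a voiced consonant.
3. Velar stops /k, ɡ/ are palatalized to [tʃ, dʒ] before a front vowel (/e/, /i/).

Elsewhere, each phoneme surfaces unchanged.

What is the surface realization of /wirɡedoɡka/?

[wiːrdʒeːdoːɡka]

/i/ meets the environment for rule 2 (before a voiced consonant) → [iː].
/ɡ/ — between /r/ and /e/, before a front vowel — surfaces as [dʒ] (rule 3).
/e/ meets the environment for rule 2 (before a voiced consonant) → [eː].
/o/ meets the environment for rule 2 (before a voiced consonant) → [oː].
/ɡ/ (between /o/ and /k/) is in the target of rule 3 but the environment (before a front vowel) is not met → [ɡ].
/k/ (between /ɡ/ and /a/) is in the target of rule 3 but the environment (before a front vowel) is not met → [k].
/a/ — word-final; rule 2 does not apply here → [a].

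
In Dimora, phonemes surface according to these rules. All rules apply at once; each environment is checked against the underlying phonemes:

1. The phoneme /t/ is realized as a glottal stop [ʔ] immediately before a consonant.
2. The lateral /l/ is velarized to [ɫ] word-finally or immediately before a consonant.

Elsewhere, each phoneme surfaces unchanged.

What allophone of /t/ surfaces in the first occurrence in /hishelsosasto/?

[t]

/t/ — between /s/ and /o/; rule 1 does not apply here → [t].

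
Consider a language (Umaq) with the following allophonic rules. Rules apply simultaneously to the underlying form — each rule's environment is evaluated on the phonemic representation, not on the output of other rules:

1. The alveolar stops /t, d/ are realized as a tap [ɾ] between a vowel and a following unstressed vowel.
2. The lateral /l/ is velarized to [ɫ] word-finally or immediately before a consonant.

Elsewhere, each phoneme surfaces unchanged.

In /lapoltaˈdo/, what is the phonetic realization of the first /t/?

/t/ (between /l/ and /a/): rule 1 targets it, but not between a vowel and a following unstressed vowel → unchanged [t].

[t]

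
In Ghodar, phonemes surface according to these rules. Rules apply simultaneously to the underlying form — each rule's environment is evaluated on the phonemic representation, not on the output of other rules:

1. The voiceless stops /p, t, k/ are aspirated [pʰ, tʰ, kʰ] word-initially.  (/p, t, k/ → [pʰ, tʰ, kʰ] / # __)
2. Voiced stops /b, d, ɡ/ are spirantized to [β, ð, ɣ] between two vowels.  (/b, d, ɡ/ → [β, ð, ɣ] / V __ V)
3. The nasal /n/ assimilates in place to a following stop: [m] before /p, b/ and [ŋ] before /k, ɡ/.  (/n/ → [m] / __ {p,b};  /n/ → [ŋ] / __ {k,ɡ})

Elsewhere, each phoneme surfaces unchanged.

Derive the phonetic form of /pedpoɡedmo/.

/p/ (word-initial) occurs word-initially → [pʰ] by rule 1.
/e/ — not in any rule's target class → [e].
/d/ (between /e/ and /p/) fails the environment for rule 2, so it stays [d].
/p/ — between /d/ and /o/; rule 1 does not apply here → [p].
/o/ stays [o].
Rule 2 applies to /ɡ/ (between /o/ and /e/: between two vowels) → [ɣ].
/e/ (between /ɡ/ and /d/): no rule targets it → [e].
/d/ (between /e/ and /m/): rule 2 targets it, but not between two vowels → unchanged [d].
/m/ — not in any rule's target class → [m].
/o/ stays [o].

[pʰedpoɣedmo]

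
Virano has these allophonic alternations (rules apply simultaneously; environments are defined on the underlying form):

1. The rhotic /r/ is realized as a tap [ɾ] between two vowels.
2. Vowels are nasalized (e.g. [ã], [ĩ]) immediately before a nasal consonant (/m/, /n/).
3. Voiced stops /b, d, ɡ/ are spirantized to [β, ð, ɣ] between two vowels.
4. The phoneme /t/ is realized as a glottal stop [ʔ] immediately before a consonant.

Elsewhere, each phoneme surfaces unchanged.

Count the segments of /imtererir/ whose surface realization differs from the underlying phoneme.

3

Segments that undergo a rule: /i/ → [ĩ] (rule 2); /r/ → [ɾ] (rule 1); /r/ → [ɾ] (rule 1).
All other segments surface unchanged.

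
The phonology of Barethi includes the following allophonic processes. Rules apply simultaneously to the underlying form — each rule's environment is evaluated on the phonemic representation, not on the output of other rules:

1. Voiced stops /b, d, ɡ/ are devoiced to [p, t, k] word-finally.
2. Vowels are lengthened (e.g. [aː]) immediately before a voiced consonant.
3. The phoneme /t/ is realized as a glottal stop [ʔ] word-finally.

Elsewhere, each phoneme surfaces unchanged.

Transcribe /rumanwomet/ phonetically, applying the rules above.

/r/ (word-initial) is unaffected → [r].
/u/ (between /r/ and /m/): before a voiced consonant, so rule 2 applies → [uː].
/m/ stays [m].
/a/ — between /m/ and /n/, before a voiced consonant — surfaces as [aː] (rule 2).
/n/ — not in any rule's target class → [n].
/w/ — not in any rule's target class → [w].
/o/ (between /w/ and /m/): before a voiced consonant, so rule 2 applies → [oː].
/m/ (between /o/ and /e/): no rule targets it → [m].
/e/ (between /m/ and /t/) fails the environment for rule 2, so it stays [e].
/t/ — word-final, word-finally — surfaces as [ʔ] (rule 3).

[ruːmaːnwoːmeʔ]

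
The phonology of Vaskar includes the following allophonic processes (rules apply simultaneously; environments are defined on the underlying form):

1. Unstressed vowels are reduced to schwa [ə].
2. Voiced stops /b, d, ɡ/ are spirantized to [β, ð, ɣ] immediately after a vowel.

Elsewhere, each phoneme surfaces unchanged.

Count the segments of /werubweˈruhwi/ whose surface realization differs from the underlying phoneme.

5

Segments that undergo a rule: /e/ → [ə] (rule 1); /u/ → [ə] (rule 1); /b/ → [β] (rule 2); /e/ → [ə] (rule 1); /i/ → [ə] (rule 1).
All other segments surface unchanged.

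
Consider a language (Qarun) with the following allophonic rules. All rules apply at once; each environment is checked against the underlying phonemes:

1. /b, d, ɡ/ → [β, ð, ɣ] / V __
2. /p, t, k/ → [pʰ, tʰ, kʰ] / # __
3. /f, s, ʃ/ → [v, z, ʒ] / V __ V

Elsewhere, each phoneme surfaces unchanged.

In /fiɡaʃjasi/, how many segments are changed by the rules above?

2

Segments that undergo a rule: /ɡ/ → [ɣ] (rule 1); /s/ → [z] (rule 3).
All other segments surface unchanged.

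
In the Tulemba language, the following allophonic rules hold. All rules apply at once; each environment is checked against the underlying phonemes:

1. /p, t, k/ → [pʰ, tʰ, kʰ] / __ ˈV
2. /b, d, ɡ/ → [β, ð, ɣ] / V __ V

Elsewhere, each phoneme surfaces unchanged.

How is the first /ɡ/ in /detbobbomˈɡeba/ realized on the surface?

/ɡ/ (between /m/ and /e/): rule 2 targets it, but not between two vowels → unchanged [ɡ].

[ɡ]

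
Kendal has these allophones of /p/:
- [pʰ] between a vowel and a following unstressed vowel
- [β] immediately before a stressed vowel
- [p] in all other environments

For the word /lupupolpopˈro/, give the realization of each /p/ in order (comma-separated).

Occurrence 1 (position 3): between a vowel and a following unstressed vowel → [pʰ].
Occurrence 2 (position 5): between a vowel and a following unstressed vowel → [pʰ].
Occurrence 3 (position 8): no conditioning environment matches → elsewhere allophone [p].
Occurrence 4 (position 10): no conditioning environment matches → elsewhere allophone [p].

[pʰ], [pʰ], [p], [p]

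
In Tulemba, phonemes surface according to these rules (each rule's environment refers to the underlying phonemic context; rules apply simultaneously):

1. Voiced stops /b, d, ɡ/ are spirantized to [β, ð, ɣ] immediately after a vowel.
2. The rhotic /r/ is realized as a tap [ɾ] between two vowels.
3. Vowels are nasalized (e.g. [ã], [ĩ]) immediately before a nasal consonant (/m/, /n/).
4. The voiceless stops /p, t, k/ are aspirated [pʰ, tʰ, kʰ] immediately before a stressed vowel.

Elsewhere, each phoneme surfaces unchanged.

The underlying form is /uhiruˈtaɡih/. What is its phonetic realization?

/u/ — word-initial; rule 3 does not apply here → [u].
/h/ — not in any rule's target class → [h].
/i/ (between /h/ and /r/) is in the target of rule 3 but the environment (before a nasal consonant) is not met → [i].
/r/ meets the environment for rule 2 (between two vowels) → [ɾ].
/u/ (between /r/ and /t/): rule 3 targets it, but not before a nasal consonant → unchanged [u].
/t/ (between /u/ and /a/) occurs immediately before a stressed vowel → [tʰ] by rule 4.
/a/ (between /t/ and /ɡ/) fails the environment for rule 3, so it stays [a].
/ɡ/ (between /a/ and /i/): immediately after a vowel, so rule 1 applies → [ɣ].
/i/ (between /ɡ/ and /h/) is in the target of rule 3 but the environment (before a nasal consonant) is not met → [i].
/h/ (word-final): no rule targets it → [h].

[uhiɾuˈtʰaɣih]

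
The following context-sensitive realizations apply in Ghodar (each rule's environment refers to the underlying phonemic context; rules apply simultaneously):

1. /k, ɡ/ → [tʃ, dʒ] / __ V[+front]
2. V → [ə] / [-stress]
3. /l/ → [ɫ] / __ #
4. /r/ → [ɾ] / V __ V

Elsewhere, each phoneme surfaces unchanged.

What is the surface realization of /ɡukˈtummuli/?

/ɡ/ (word-initial): rule 1 targets it, but not before a front vowel → unchanged [ɡ].
Rule 2 applies to /u/ (between /ɡ/ and /k/: in an unstressed syllable) → [ə].
/k/ (between /u/ and /t/) fails the environment for rule 1, so it stays [k].
/t/ — not in any rule's target class → [t].
/u/ (between /t/ and /m/) is in the target of rule 2 but the environment (in an unstressed syllable) is not met → [u].
/m/ (between /u/ and /m/): no rule targets it → [m].
/m/ (between /m/ and /u/) is unaffected → [m].
/u/ (between /m/ and /l/) occurs in an unstressed syllable → [ə] by rule 2.
/l/ — between /u/ and /i/; rule 3 does not apply here → [l].
Rule 2 applies to /i/ (word-final: in an unstressed syllable) → [ə].

[ɡəkˈtummələ]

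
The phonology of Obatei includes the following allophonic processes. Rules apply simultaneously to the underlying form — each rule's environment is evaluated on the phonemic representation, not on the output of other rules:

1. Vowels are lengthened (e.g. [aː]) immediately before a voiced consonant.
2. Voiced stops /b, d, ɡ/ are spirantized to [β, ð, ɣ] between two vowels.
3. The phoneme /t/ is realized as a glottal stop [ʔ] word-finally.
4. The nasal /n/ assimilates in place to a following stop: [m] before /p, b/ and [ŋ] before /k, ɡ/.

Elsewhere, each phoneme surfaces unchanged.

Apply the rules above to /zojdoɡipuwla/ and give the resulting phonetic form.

[zoːjdoːɣipuːwla]

/z/ — not in any rule's target class → [z].
/o/ (between /z/ and /j/) occurs before a voiced consonant → [oː] by rule 1.
/j/ — not in any rule's target class → [j].
/d/ (between /j/ and /o/): rule 2 targets it, but not between two vowels → unchanged [d].
/o/ meets the environment for rule 1 (before a voiced consonant) → [oː].
/ɡ/ (between /o/ and /i/): between two vowels, so rule 2 applies → [ɣ].
/i/ (between /ɡ/ and /p/) fails the environment for rule 1, so it stays [i].
/p/ (between /i/ and /u/): no rule targets it → [p].
/u/ meets the environment for rule 1 (before a voiced consonant) → [uː].
/w/ (between /u/ and /l/): no rule targets it → [w].
/l/ (between /w/ and /a/): no rule targets it → [l].
/a/ (word-final): rule 1 targets it, but not before a voiced consonant → unchanged [a].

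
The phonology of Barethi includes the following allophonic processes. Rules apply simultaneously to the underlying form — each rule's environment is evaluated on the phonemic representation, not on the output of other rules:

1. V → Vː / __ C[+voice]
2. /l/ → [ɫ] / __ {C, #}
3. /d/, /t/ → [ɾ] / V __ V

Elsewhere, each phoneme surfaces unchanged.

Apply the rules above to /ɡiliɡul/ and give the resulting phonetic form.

[ɡiːliːɡuːɫ]

/ɡ/ — not in any rule's target class → [ɡ].
Rule 1 applies to /i/ (between /ɡ/ and /l/: before a voiced consonant) → [iː].
/l/ — between /i/ and /i/; rule 2 does not apply here → [l].
Rule 1 applies to /i/ (between /l/ and /ɡ/: before a voiced consonant) → [iː].
/ɡ/ stays [ɡ].
/u/ (between /ɡ/ and /l/): before a voiced consonant, so rule 1 applies → [uː].
/l/ meets the environment for rule 2 (word-finally or immediately before a consonant) → [ɫ].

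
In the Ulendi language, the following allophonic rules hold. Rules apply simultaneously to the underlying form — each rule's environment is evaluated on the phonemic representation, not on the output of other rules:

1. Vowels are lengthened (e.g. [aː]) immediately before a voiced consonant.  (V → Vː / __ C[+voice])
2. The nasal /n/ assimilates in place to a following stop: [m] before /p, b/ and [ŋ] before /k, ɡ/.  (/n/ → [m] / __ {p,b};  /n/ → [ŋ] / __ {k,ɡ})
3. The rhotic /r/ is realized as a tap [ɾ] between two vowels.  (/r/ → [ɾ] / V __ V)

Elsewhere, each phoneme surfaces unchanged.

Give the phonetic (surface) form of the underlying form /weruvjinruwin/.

/w/ — not in any rule's target class → [w].
/e/ meets the environment for rule 1 (before a voiced consonant) → [eː].
/r/ meets the environment for rule 3 (between two vowels) → [ɾ].
/u/ (between /r/ and /v/) occurs before a voiced consonant → [uː] by rule 1.
/v/ (between /u/ and /j/) is unaffected → [v].
/j/ stays [j].
/i/ — between /j/ and /n/, before a voiced consonant — surfaces as [iː] (rule 1).
/n/ (between /i/ and /r/) is in the target of rule 2 but the environment (before a labial or velar stop) is not met → [n].
/r/ (between /n/ and /u/) is in the target of rule 3 but the environment (between two vowels) is not met → [r].
/u/ (between /r/ and /w/): before a voiced consonant, so rule 1 applies → [uː].
/w/ (between /u/ and /i/): no rule targets it → [w].
/i/ (between /w/ and /n/) occurs before a voiced consonant → [iː] by rule 1.
/n/ — word-final; rule 2 does not apply here → [n].

[weːɾuːvjiːnruːwiːn]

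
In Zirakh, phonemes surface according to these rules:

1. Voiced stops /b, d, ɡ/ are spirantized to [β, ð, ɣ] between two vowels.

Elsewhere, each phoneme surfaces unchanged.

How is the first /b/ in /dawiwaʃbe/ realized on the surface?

[b]

/b/ (between /ʃ/ and /e/): rule 1 targets it, but not between two vowels → unchanged [b].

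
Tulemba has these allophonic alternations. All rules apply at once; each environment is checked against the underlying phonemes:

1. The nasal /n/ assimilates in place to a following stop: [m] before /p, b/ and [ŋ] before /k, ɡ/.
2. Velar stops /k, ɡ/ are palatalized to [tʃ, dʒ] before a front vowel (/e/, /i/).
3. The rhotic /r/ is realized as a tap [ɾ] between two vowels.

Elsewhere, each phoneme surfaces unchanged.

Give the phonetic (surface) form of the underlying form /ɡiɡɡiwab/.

[dʒiɡdʒiwab]

/ɡ/ (word-initial): before a front vowel, so rule 2 applies → [dʒ].
/i/ — not in any rule's target class → [i].
/ɡ/ — between /i/ and /ɡ/; rule 2 does not apply here → [ɡ].
Rule 2 applies to /ɡ/ (between /ɡ/ and /i/: before a front vowel) → [dʒ].
/i/ (between /ɡ/ and /w/) is unaffected → [i].
/w/ (between /i/ and /a/): no rule targets it → [w].
/a/ (between /w/ and /b/) is unaffected → [a].
/b/ stays [b].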